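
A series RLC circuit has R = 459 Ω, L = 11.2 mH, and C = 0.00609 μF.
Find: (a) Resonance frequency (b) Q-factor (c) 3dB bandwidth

Step 1 — Resonance: ω₀ = 1/√(LC) = 1/√(0.0112·6.09e-09) = 1.211e+05 rad/s.
Step 2 — f₀ = ω₀/(2π) = 1.927e+04 Hz.
Step 3 — Series Q: Q = ω₀L/R = 1.211e+05·0.0112/459 = 2.955.
Step 4 — Bandwidth: Δω = ω₀/Q = 4.098e+04 rad/s; BW = Δω/(2π) = 6523 Hz.

(a) f₀ = 1.927e+04 Hz  (b) Q = 2.955  (c) BW = 6523 Hz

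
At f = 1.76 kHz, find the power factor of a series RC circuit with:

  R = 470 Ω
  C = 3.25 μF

Step 1 — Angular frequency: ω = 2π·f = 2π·1760 = 1.106e+04 rad/s.
Step 2 — Component impedances:
  R: Z = R = 470 Ω
  C: Z = 1/(jωC) = -j/(ω·C) = 0 - j27.82 Ω
Step 3 — Series combination: Z_total = R + C = 470 - j27.82 Ω = 470.8∠-3.4° Ω.
Step 4 — Power factor: PF = cos(φ) = Re(Z)/|Z| = 470/470.8 = 0.9983.
Step 5 — Type: Im(Z) = -27.82 ⇒ leading (phase φ = -3.4°).

PF = 0.9983 (leading, φ = -3.4°)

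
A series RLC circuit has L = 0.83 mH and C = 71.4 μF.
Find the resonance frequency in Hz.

Step 1 — Resonance condition Im(Z)=0 gives ω₀ = 1/√(LC).
Step 2 — ω₀ = 1/√(0.00083·7.14e-05) = 4108 rad/s.
Step 3 — f₀ = ω₀/(2π) = 653.8 Hz.

f₀ = 653.8 Hz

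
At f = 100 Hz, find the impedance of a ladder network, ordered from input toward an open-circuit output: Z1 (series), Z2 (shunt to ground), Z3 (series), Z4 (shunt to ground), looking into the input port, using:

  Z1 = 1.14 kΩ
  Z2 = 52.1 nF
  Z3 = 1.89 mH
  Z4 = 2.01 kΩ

Step 1 — Angular frequency: ω = 2π·f = 2π·100 = 628.3 rad/s.
Step 2 — Component impedances:
  Z1: Z = R = 1140 Ω
  Z2: Z = 1/(jωC) = -j/(ω·C) = 0 - j3.055e+04 Ω
  Z3: Z = jωL = j·628.3·0.00189 = 0 + j1.188 Ω
  Z4: Z = R = 2010 Ω
Step 3 — Ladder network (open output): work backward from the far end, alternating series and parallel combinations. Z_in = 3141 - j130.5 Ω = 3144∠-2.4° Ω.

Z = 3141 - j130.5 Ω = 3144∠-2.4° Ω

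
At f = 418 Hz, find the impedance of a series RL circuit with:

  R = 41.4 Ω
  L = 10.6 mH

Step 1 — Angular frequency: ω = 2π·f = 2π·418 = 2626 rad/s.
Step 2 — Component impedances:
  R: Z = R = 41.4 Ω
  L: Z = jωL = j·2626·0.0106 = 0 + j27.84 Ω
Step 3 — Series combination: Z_total = R + L = 41.4 + j27.84 Ω = 49.89∠33.9° Ω.

Z = 41.4 + j27.84 Ω = 49.89∠33.9° Ω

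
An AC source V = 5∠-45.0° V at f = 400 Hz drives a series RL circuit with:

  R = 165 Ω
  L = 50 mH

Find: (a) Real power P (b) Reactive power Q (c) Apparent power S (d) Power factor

Step 1 — Angular frequency: ω = 2π·f = 2π·400 = 2513 rad/s.
Step 2 — Component impedances:
  R: Z = R = 165 Ω
  L: Z = jωL = j·2513·0.05 = 0 + j125.7 Ω
Step 3 — Series combination: Z_total = R + L = 165 + j125.7 Ω = 207.4∠37.3° Ω.
Step 4 — Source phasor: V = 5∠-45.0° V = 3.536 - j3.536 V.
Step 5 — Current: I = V / Z = 0.003233 - j0.02389 A = 0.02411∠-82.3° A.
Step 6 — Complex power: S = V·I* = 0.09589 + j0.07303 VA.
Step 7 — Real power: P = Re(S) = 0.09589 W.
Step 8 — Reactive power: Q = Im(S) = 0.07303 VAR.
Step 9 — Apparent power: |S| = 0.1205 VA.
Step 10 — Power factor: PF = P/|S| = 0.7955 (lagging).

(a) P = 0.09589 W  (b) Q = 0.07303 VAR  (c) S = 0.1205 VA  (d) PF = 0.7955 (lagging)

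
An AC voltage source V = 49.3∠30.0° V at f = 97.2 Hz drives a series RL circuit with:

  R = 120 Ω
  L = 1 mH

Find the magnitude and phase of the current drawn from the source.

Step 1 — Angular frequency: ω = 2π·f = 2π·97.2 = 610.7 rad/s.
Step 2 — Component impedances:
  R: Z = R = 120 Ω
  L: Z = jωL = j·610.7·0.001 = 0 + j0.6107 Ω
Step 3 — Series combination: Z_total = R + L = 120 + j0.6107 Ω = 120∠0.3° Ω.
Step 4 — Source phasor: V = 49.3∠30.0° V = 42.7 + j24.65 V.
Step 5 — Ohm's law: I = V / Z_total = (42.7 + j24.65) / (120 + j0.6107) = 0.3568 + j0.2036 A.
Step 6 — Convert to polar: |I| = 0.4108 A, ∠I = 29.7°.

I = 0.4108∠29.7° A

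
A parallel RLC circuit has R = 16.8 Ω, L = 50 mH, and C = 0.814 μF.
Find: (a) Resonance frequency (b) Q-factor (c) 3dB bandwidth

Step 1 — Resonance: ω₀ = 1/√(LC) = 1/√(0.05·8.14e-07) = 4957 rad/s.
Step 2 — f₀ = ω₀/(2π) = 788.9 Hz.
Step 3 — Parallel Q: Q = R/(ω₀L) = 16.8/(4957·0.05) = 0.06779.
Step 4 — Bandwidth: Δω = ω₀/Q = 7.313e+04 rad/s; BW = Δω/(2π) = 1.164e+04 Hz.

(a) f₀ = 788.9 Hz  (b) Q = 0.06779  (c) BW = 1.164e+04 Hz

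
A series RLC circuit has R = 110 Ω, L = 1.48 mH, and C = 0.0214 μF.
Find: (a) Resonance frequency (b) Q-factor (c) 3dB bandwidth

Step 1 — Resonance condition Im(Z)=0 gives ω₀ = 1/√(LC).
Step 2 — ω₀ = 1/√(0.00148·2.14e-08) = 1.777e+05 rad/s.
Step 3 — f₀ = ω₀/(2π) = 2.828e+04 Hz.
Step 4 — Series Q: Q = ω₀L/R = 1.777e+05·0.00148/110 = 2.391.
Step 5 — 3dB bandwidth: Δω = ω₀/Q = 7.432e+04 rad/s; BW = Δω/(2π) = 1.183e+04 Hz.

(a) f₀ = 2.828e+04 Hz  (b) Q = 2.391  (c) BW = 1.183e+04 Hz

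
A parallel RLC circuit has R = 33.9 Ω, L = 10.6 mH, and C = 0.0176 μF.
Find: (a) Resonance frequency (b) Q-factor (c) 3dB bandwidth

Step 1 — Resonance: ω₀ = 1/√(LC) = 1/√(0.0106·1.76e-08) = 7.321e+04 rad/s.
Step 2 — f₀ = ω₀/(2π) = 1.165e+04 Hz.
Step 3 — Parallel Q: Q = R/(ω₀L) = 33.9/(7.321e+04·0.0106) = 0.04368.
Step 4 — Bandwidth: Δω = ω₀/Q = 1.676e+06 rad/s; BW = Δω/(2π) = 2.668e+05 Hz.

(a) f₀ = 1.165e+04 Hz  (b) Q = 0.04368  (c) BW = 2.668e+05 Hz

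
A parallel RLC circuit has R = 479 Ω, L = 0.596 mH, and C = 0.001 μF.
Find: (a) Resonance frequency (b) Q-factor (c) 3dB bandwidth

Step 1 — Resonance: ω₀ = 1/√(LC) = 1/√(0.000596·1e-09) = 1.295e+06 rad/s.
Step 2 — f₀ = ω₀/(2π) = 2.062e+05 Hz.
Step 3 — Parallel Q: Q = R/(ω₀L) = 479/(1.295e+06·0.000596) = 0.6205.
Step 4 — Bandwidth: Δω = ω₀/Q = 2.088e+06 rad/s; BW = Δω/(2π) = 3.323e+05 Hz.

(a) f₀ = 2.062e+05 Hz  (b) Q = 0.6205  (c) BW = 3.323e+05 Hz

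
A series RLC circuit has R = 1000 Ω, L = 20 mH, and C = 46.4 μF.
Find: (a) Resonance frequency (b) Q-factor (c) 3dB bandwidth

Step 1 — Resonance: ω₀ = 1/√(LC) = 1/√(0.02·4.64e-05) = 1038 rad/s.
Step 2 — f₀ = ω₀/(2π) = 165.2 Hz.
Step 3 — Series Q: Q = ω₀L/R = 1038·0.02/1000 = 0.02076.
Step 4 — Bandwidth: Δω = ω₀/Q = 5e+04 rad/s; BW = Δω/(2π) = 7958 Hz.

(a) f₀ = 165.2 Hz  (b) Q = 0.02076  (c) BW = 7958 Hz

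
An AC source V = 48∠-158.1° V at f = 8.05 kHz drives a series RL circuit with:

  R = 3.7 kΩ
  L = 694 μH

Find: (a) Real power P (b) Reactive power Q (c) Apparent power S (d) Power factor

Step 1 — Angular frequency: ω = 2π·f = 2π·8050 = 5.058e+04 rad/s.
Step 2 — Component impedances:
  R: Z = R = 3700 Ω
  L: Z = jωL = j·5.058e+04·0.000694 = 0 + j35.1 Ω
Step 3 — Series combination: Z_total = R + L = 3700 + j35.1 Ω = 3700∠0.5° Ω.
Step 4 — Source phasor: V = 48∠-158.1° V = -44.54 - j17.9 V.
Step 5 — Current: I = V / Z = -0.01208 - j0.004724 A = 0.01297∠-158.6° A.
Step 6 — Complex power: S = V·I* = 0.6226 + j0.005907 VA.
Step 7 — Real power: P = Re(S) = 0.6226 W.
Step 8 — Reactive power: Q = Im(S) = 0.005907 VAR.
Step 9 — Apparent power: |S| = 0.6227 VA.
Step 10 — Power factor: PF = P/|S| = 1 (lagging).

(a) P = 0.6226 W  (b) Q = 0.005907 VAR  (c) S = 0.6227 VA  (d) PF = 1 (lagging)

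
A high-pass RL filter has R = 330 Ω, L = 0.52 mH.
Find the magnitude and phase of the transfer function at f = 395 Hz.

Step 1 — Angular frequency: ω = 2π·395 = 2482 rad/s.
Step 2 — Transfer function: H(jω) = jωL/(R + jωL).
Step 3 — Numerator jωL = j·1.291; denominator R + jωL = 330 + j1.291.
Step 4 — H = 1.529e-05 + j0.003911.
Step 5 — Magnitude: |H| = 0.003911 (-48.2 dB); phase: φ = 89.8°.

|H| = 0.003911 (-48.2 dB), φ = 89.8°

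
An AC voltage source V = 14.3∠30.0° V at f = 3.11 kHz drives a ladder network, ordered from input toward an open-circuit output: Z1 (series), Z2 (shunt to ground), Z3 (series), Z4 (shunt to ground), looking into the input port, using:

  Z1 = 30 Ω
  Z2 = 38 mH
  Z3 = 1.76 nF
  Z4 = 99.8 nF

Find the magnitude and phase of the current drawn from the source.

Step 1 — Angular frequency: ω = 2π·f = 2π·3110 = 1.954e+04 rad/s.
Step 2 — Component impedances:
  Z1: Z = R = 30 Ω
  Z2: Z = jωL = j·1.954e+04·0.038 = 0 + j742.5 Ω
  Z3: Z = 1/(jωC) = -j/(ω·C) = 0 - j2.908e+04 Ω
  Z4: Z = 1/(jωC) = -j/(ω·C) = 0 - j512.8 Ω
Step 3 — Ladder network (open output): work backward from the far end, alternating series and parallel combinations. Z_in = 30 + j761.7 Ω = 762.3∠87.7° Ω.
Step 4 — Source phasor: V = 14.3∠30.0° V = 12.38 + j7.15 V.
Step 5 — Ohm's law: I = V / Z_total = (12.38 + j7.15) / (30 + j761.7) = 0.01001 - j0.01587 A.
Step 6 — Convert to polar: |I| = 0.01876 A, ∠I = -57.7°.

I = 0.01876∠-57.7° A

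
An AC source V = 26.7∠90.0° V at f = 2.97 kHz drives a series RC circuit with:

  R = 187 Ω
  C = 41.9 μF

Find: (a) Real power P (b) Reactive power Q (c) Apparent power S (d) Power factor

Step 1 — Angular frequency: ω = 2π·f = 2π·2970 = 1.866e+04 rad/s.
Step 2 — Component impedances:
  R: Z = R = 187 Ω
  C: Z = 1/(jωC) = -j/(ω·C) = 0 - j1.279 Ω
Step 3 — Series combination: Z_total = R + C = 187 - j1.279 Ω = 187∠-0.4° Ω.
Step 4 — Source phasor: V = 26.7∠90.0° V = 0 + j26.7 V.
Step 5 — Current: I = V / Z = -0.0009765 + j0.1428 A = 0.1428∠90.4° A.
Step 6 — Complex power: S = V·I* = 3.812 - j0.02607 VA.
Step 7 — Real power: P = Re(S) = 3.812 W.
Step 8 — Reactive power: Q = Im(S) = -0.02607 VAR.
Step 9 — Apparent power: |S| = 3.812 VA.
Step 10 — Power factor: PF = P/|S| = 1 (leading).

(a) P = 3.812 W  (b) Q = -0.02607 VAR  (c) S = 3.812 VA  (d) PF = 1 (leading)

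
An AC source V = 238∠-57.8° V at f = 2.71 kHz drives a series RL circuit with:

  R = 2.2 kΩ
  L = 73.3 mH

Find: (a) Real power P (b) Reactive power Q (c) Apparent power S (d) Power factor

Step 1 — Angular frequency: ω = 2π·f = 2π·2710 = 1.703e+04 rad/s.
Step 2 — Component impedances:
  R: Z = R = 2200 Ω
  L: Z = jωL = j·1.703e+04·0.0733 = 0 + j1248 Ω
Step 3 — Series combination: Z_total = R + L = 2200 + j1248 Ω = 2529∠29.6° Ω.
Step 4 — Source phasor: V = 238∠-57.8° V = 126.8 - j201.4 V.
Step 5 — Current: I = V / Z = 0.004322 - j0.09399 A = 0.09409∠-87.4° A.
Step 6 — Complex power: S = V·I* = 19.48 + j11.05 VA.
Step 7 — Real power: P = Re(S) = 19.48 W.
Step 8 — Reactive power: Q = Im(S) = 11.05 VAR.
Step 9 — Apparent power: |S| = 22.39 VA.
Step 10 — Power factor: PF = P/|S| = 0.8698 (lagging).

(a) P = 19.48 W  (b) Q = 11.05 VAR  (c) S = 22.39 VA  (d) PF = 0.8698 (lagging)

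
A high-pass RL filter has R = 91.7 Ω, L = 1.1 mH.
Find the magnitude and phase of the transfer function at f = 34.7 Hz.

Step 1 — Angular frequency: ω = 2π·34.7 = 218 rad/s.
Step 2 — Transfer function: H(jω) = jωL/(R + jωL).
Step 3 — Numerator jωL = j·0.2398; denominator R + jωL = 91.7 + j0.2398.
Step 4 — H = 6.84e-06 + j0.002615.
Step 5 — Magnitude: |H| = 0.002615 (-51.6 dB); phase: φ = 89.9°.

|H| = 0.002615 (-51.6 dB), φ = 89.9°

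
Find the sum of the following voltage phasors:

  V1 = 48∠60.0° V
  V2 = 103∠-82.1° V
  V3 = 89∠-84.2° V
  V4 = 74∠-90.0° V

Step 1 — Convert each phasor to rectangular form:
  V1 = 48·(cos(60.0°) + j·sin(60.0°)) = 24 + j41.57 V
  V2 = 103·(cos(-82.1°) + j·sin(-82.1°)) = 14.16 - j102 V
  V3 = 89·(cos(-84.2°) + j·sin(-84.2°)) = 8.994 - j88.54 V
  V4 = 74·(cos(-90.0°) + j·sin(-90.0°)) = 0 - j74 V
Step 2 — Sum components: V_total = 47.15 - j223 V.
Step 3 — Convert to polar: |V_total| = 227.9 V, ∠V_total = -78.1°.

V_total = 227.9∠-78.1° V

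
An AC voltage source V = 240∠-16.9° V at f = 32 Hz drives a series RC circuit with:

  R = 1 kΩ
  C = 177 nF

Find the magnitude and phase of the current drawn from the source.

Step 1 — Angular frequency: ω = 2π·f = 2π·32 = 201.1 rad/s.
Step 2 — Component impedances:
  R: Z = R = 1000 Ω
  C: Z = 1/(jωC) = -j/(ω·C) = 0 - j2.81e+04 Ω
Step 3 — Series combination: Z_total = R + C = 1000 - j2.81e+04 Ω = 2.812e+04∠-88.0° Ω.
Step 4 — Source phasor: V = 240∠-16.9° V = 229.6 - j69.77 V.
Step 5 — Ohm's law: I = V / Z_total = (229.6 - j69.77) / (1000 - j2.81e+04) = 0.00277 + j0.008074 A.
Step 6 — Convert to polar: |I| = 0.008536 A, ∠I = 71.1°.

I = 0.008536∠71.1° A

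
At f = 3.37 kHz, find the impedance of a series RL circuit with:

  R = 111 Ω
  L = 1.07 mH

Step 1 — Angular frequency: ω = 2π·f = 2π·3370 = 2.117e+04 rad/s.
Step 2 — Component impedances:
  R: Z = R = 111 Ω
  L: Z = jωL = j·2.117e+04·0.00107 = 0 + j22.66 Ω
Step 3 — Series combination: Z_total = R + L = 111 + j22.66 Ω = 113.3∠11.5° Ω.

Z = 111 + j22.66 Ω = 113.3∠11.5° Ω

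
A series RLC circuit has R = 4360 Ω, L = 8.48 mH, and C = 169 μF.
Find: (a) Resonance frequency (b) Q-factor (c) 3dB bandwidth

Step 1 — Resonance: ω₀ = 1/√(LC) = 1/√(0.00848·0.000169) = 835.3 rad/s.
Step 2 — f₀ = ω₀/(2π) = 132.9 Hz.
Step 3 — Series Q: Q = ω₀L/R = 835.3·0.00848/4360 = 0.001625.
Step 4 — Bandwidth: Δω = ω₀/Q = 5.142e+05 rad/s; BW = Δω/(2π) = 8.183e+04 Hz.

(a) f₀ = 132.9 Hz  (b) Q = 0.001625  (c) BW = 8.183e+04 Hz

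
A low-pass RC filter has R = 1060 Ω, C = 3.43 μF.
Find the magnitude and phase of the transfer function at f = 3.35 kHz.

Step 1 — Angular frequency: ω = 2π·3350 = 2.105e+04 rad/s.
Step 2 — Transfer function: H(jω) = 1/(1 + jωRC).
Step 3 — Denominator: 1 + jωRC = 1 + j·2.105e+04·1060·3.43e-06 = 1 + j76.53.
Step 4 — H = 0.0001707 - j0.01306.
Step 5 — Magnitude: |H| = 0.01307 (-37.7 dB); phase: φ = -89.3°.

|H| = 0.01307 (-37.7 dB), φ = -89.3°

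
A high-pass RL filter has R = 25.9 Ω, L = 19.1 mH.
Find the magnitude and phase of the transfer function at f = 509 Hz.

Step 1 — Angular frequency: ω = 2π·509 = 3198 rad/s.
Step 2 — Transfer function: H(jω) = jωL/(R + jωL).
Step 3 — Numerator jωL = j·61.08; denominator R + jωL = 25.9 + j61.08.
Step 4 — H = 0.8476 + j0.3594.
Step 5 — Magnitude: |H| = 0.9207 (-0.7 dB); phase: φ = 23.0°.

|H| = 0.9207 (-0.7 dB), φ = 23.0°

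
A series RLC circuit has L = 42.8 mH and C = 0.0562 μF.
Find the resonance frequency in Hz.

Step 1 — Resonance condition Im(Z)=0 gives ω₀ = 1/√(LC).
Step 2 — ω₀ = 1/√(0.0428·5.62e-08) = 2.039e+04 rad/s.
Step 3 — f₀ = ω₀/(2π) = 3245 Hz.

f₀ = 3245 Hz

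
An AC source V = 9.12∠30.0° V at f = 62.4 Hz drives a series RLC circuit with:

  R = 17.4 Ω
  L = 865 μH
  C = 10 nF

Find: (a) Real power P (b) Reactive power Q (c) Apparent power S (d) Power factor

Step 1 — Angular frequency: ω = 2π·f = 2π·62.4 = 392.1 rad/s.
Step 2 — Component impedances:
  R: Z = R = 17.4 Ω
  L: Z = jωL = j·392.1·0.000865 = 0 + j0.3391 Ω
  C: Z = 1/(jωC) = -j/(ω·C) = 0 - j2.551e+05 Ω
Step 3 — Series combination: Z_total = R + L + C = 17.4 - j2.551e+05 Ω = 2.551e+05∠-90.0° Ω.
Step 4 — Source phasor: V = 9.12∠30.0° V = 7.898 + j4.56 V.
Step 5 — Current: I = V / Z = -1.788e-05 + j3.097e-05 A = 3.576e-05∠120.0° A.
Step 6 — Complex power: S = V·I* = 2.225e-08 - j0.0003261 VA.
Step 7 — Real power: P = Re(S) = 2.225e-08 W.
Step 8 — Reactive power: Q = Im(S) = -0.0003261 VAR.
Step 9 — Apparent power: |S| = 0.0003261 VA.
Step 10 — Power factor: PF = P/|S| = 6.822e-05 (leading).

(a) P = 2.225e-08 W  (b) Q = -0.0003261 VAR  (c) S = 0.0003261 VA  (d) PF = 6.822e-05 (leading)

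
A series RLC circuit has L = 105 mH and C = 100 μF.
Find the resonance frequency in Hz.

Step 1 — Resonance condition Im(Z)=0 gives ω₀ = 1/√(LC).
Step 2 — ω₀ = 1/√(0.105·0.0001) = 308.6 rad/s.
Step 3 — f₀ = ω₀/(2π) = 49.12 Hz.

f₀ = 49.12 Hz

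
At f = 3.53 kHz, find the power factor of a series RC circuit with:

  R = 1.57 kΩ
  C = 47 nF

Step 1 — Angular frequency: ω = 2π·f = 2π·3530 = 2.218e+04 rad/s.
Step 2 — Component impedances:
  R: Z = R = 1570 Ω
  C: Z = 1/(jωC) = -j/(ω·C) = 0 - j959.3 Ω
Step 3 — Series combination: Z_total = R + C = 1570 - j959.3 Ω = 1840∠-31.4° Ω.
Step 4 — Power factor: PF = cos(φ) = Re(Z)/|Z| = 1570/1840 = 0.8533.
Step 5 — Type: Im(Z) = -959.3 ⇒ leading (phase φ = -31.4°).

PF = 0.8533 (leading, φ = -31.4°)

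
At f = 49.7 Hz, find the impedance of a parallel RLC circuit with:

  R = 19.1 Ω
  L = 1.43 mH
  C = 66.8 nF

Step 1 — Angular frequency: ω = 2π·f = 2π·49.7 = 312.3 rad/s.
Step 2 — Component impedances:
  R: Z = R = 19.1 Ω
  L: Z = jωL = j·312.3·0.00143 = 0 + j0.4466 Ω
  C: Z = 1/(jωC) = -j/(ω·C) = 0 - j4.794e+04 Ω
Step 3 — Parallel combination: 1/Z_total = 1/R + 1/L + 1/C; Z_total = 0.01043 + j0.4463 Ω = 0.4464∠88.7° Ω.

Z = 0.01043 + j0.4463 Ω = 0.4464∠88.7° Ω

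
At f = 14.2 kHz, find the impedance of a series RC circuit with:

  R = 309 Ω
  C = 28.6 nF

Step 1 — Angular frequency: ω = 2π·f = 2π·1.42e+04 = 8.922e+04 rad/s.
Step 2 — Component impedances:
  R: Z = R = 309 Ω
  C: Z = 1/(jωC) = -j/(ω·C) = 0 - j391.9 Ω
Step 3 — Series combination: Z_total = R + C = 309 - j391.9 Ω = 499.1∠-51.7° Ω.

Z = 309 - j391.9 Ω = 499.1∠-51.7° Ω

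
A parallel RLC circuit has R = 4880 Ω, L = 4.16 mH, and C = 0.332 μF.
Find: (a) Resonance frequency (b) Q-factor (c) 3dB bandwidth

Step 1 — Resonance: ω₀ = 1/√(LC) = 1/√(0.00416·3.32e-07) = 2.691e+04 rad/s.
Step 2 — f₀ = ω₀/(2π) = 4283 Hz.
Step 3 — Parallel Q: Q = R/(ω₀L) = 4880/(2.691e+04·0.00416) = 43.6.
Step 4 — Bandwidth: Δω = ω₀/Q = 617.2 rad/s; BW = Δω/(2π) = 98.23 Hz.

(a) f₀ = 4283 Hz  (b) Q = 43.6  (c) BW = 98.23 Hz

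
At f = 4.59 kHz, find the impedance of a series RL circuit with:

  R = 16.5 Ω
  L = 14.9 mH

Step 1 — Angular frequency: ω = 2π·f = 2π·4590 = 2.884e+04 rad/s.
Step 2 — Component impedances:
  R: Z = R = 16.5 Ω
  L: Z = jωL = j·2.884e+04·0.0149 = 0 + j429.7 Ω
Step 3 — Series combination: Z_total = R + L = 16.5 + j429.7 Ω = 430∠87.8° Ω.

Z = 16.5 + j429.7 Ω = 430∠87.8° Ω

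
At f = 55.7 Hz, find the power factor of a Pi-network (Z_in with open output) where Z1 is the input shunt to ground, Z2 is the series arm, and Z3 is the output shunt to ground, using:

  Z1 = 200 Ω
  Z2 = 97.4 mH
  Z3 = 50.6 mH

Step 1 — Angular frequency: ω = 2π·f = 2π·55.7 = 350 rad/s.
Step 2 — Component impedances:
  Z1: Z = R = 200 Ω
  Z2: Z = jωL = j·350·0.0974 = 0 + j34.09 Ω
  Z3: Z = jωL = j·350·0.0506 = 0 + j17.71 Ω
Step 3 — With open output, the series arm Z2 and the output shunt Z3 appear in series to ground: Z2 + Z3 = 0 + j51.8 Ω.
Step 4 — Parallel with input shunt Z1: Z_in = Z1 || (Z2 + Z3) = 12.57 + j48.54 Ω = 50.14∠75.5° Ω.
Step 5 — Power factor: PF = cos(φ) = Re(Z)/|Z| = 12.57/50.14 = 0.2507.
Step 6 — Type: Im(Z) = 48.54 ⇒ lagging (phase φ = 75.5°).

PF = 0.2507 (lagging, φ = 75.5°)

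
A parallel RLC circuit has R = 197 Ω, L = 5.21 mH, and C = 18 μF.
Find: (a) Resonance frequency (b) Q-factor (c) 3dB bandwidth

Step 1 — Resonance: ω₀ = 1/√(LC) = 1/√(0.00521·1.8e-05) = 3265 rad/s.
Step 2 — f₀ = ω₀/(2π) = 519.7 Hz.
Step 3 — Parallel Q: Q = R/(ω₀L) = 197/(3265·0.00521) = 11.58.
Step 4 — Bandwidth: Δω = ω₀/Q = 282 rad/s; BW = Δω/(2π) = 44.88 Hz.

(a) f₀ = 519.7 Hz  (b) Q = 11.58  (c) BW = 44.88 Hz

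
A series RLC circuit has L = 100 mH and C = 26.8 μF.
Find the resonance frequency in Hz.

Step 1 — Resonance condition Im(Z)=0 gives ω₀ = 1/√(LC).
Step 2 — ω₀ = 1/√(0.1·2.68e-05) = 610.8 rad/s.
Step 3 — f₀ = ω₀/(2π) = 97.22 Hz.

f₀ = 97.22 Hz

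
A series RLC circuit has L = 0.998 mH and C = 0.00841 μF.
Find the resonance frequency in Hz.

Step 1 — Resonance condition Im(Z)=0 gives ω₀ = 1/√(LC).
Step 2 — ω₀ = 1/√(0.000998·8.41e-09) = 3.452e+05 rad/s.
Step 3 — f₀ = ω₀/(2π) = 5.494e+04 Hz.

f₀ = 5.494e+04 Hz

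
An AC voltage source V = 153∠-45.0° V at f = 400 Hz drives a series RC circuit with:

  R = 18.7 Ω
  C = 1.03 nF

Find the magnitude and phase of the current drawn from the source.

Step 1 — Angular frequency: ω = 2π·f = 2π·400 = 2513 rad/s.
Step 2 — Component impedances:
  R: Z = R = 18.7 Ω
  C: Z = 1/(jωC) = -j/(ω·C) = 0 - j3.863e+05 Ω
Step 3 — Series combination: Z_total = R + C = 18.7 - j3.863e+05 Ω = 3.863e+05∠-90.0° Ω.
Step 4 — Source phasor: V = 153∠-45.0° V = 108.2 - j108.2 V.
Step 5 — Ohm's law: I = V / Z_total = (108.2 - j108.2) / (18.7 - j3.863e+05) = 0.0002801 + j0.00028 A.
Step 6 — Convert to polar: |I| = 0.0003961 A, ∠I = 45.0°.

I = 0.0003961∠45.0° A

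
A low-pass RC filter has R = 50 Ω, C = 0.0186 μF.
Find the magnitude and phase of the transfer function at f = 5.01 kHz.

Step 1 — Angular frequency: ω = 2π·5010 = 3.148e+04 rad/s.
Step 2 — Transfer function: H(jω) = 1/(1 + jωRC).
Step 3 — Denominator: 1 + jωRC = 1 + j·3.148e+04·50·1.86e-08 = 1 + j0.02928.
Step 4 — H = 0.9991 - j0.02925.
Step 5 — Magnitude: |H| = 0.9996 (-0.0 dB); phase: φ = -1.7°.

|H| = 0.9996 (-0.0 dB), φ = -1.7°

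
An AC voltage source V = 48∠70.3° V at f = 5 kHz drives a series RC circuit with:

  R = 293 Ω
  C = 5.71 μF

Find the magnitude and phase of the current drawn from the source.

Step 1 — Angular frequency: ω = 2π·f = 2π·5000 = 3.142e+04 rad/s.
Step 2 — Component impedances:
  R: Z = R = 293 Ω
  C: Z = 1/(jωC) = -j/(ω·C) = 0 - j5.575 Ω
Step 3 — Series combination: Z_total = R + C = 293 - j5.575 Ω = 293.1∠-1.1° Ω.
Step 4 — Source phasor: V = 48∠70.3° V = 16.18 + j45.19 V.
Step 5 — Ohm's law: I = V / Z_total = (16.18 + j45.19) / (293 - j5.575) = 0.05227 + j0.1552 A.
Step 6 — Convert to polar: |I| = 0.1638 A, ∠I = 71.4°.

I = 0.1638∠71.4° A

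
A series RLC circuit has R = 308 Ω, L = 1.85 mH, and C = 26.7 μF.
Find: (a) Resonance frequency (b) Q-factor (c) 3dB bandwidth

Step 1 — Resonance: ω₀ = 1/√(LC) = 1/√(0.00185·2.67e-05) = 4499 rad/s.
Step 2 — f₀ = ω₀/(2π) = 716.1 Hz.
Step 3 — Series Q: Q = ω₀L/R = 4499·0.00185/308 = 0.02703.
Step 4 — Bandwidth: Δω = ω₀/Q = 1.665e+05 rad/s; BW = Δω/(2π) = 2.65e+04 Hz.

(a) f₀ = 716.1 Hz  (b) Q = 0.02703  (c) BW = 2.65e+04 Hz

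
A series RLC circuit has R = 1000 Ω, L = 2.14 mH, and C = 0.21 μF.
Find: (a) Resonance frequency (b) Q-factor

Step 1 — Resonance condition Im(Z)=0 gives ω₀ = 1/√(LC).
Step 2 — ω₀ = 1/√(0.00214·2.1e-07) = 4.717e+04 rad/s.
Step 3 — f₀ = ω₀/(2π) = 7508 Hz.
Step 4 — Series Q: Q = ω₀L/R = 4.717e+04·0.00214/1000 = 0.1009.

(a) f₀ = 7508 Hz  (b) Q = 0.1009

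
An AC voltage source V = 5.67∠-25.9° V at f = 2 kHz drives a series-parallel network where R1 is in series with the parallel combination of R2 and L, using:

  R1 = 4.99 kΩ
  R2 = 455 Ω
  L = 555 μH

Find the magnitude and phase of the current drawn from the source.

Step 1 — Angular frequency: ω = 2π·f = 2π·2000 = 1.257e+04 rad/s.
Step 2 — Component impedances:
  R1: Z = R = 4990 Ω
  R2: Z = R = 455 Ω
  L: Z = jωL = j·1.257e+04·0.000555 = 0 + j6.974 Ω
Step 3 — Parallel branch: R2 || L = 1/(1/R2 + 1/L) = 0.1069 + j6.973 Ω.
Step 4 — Series with R1: Z_total = R1 + (R2 || L) = 4990 + j6.973 Ω = 4990∠0.1° Ω.
Step 5 — Source phasor: V = 5.67∠-25.9° V = 5.1 - j2.477 V.
Step 6 — Ohm's law: I = V / Z_total = (5.1 - j2.477) / (4990 + j6.973) = 0.001021 - j0.0004977 A.
Step 7 — Convert to polar: |I| = 0.001136 A, ∠I = -26.0°.

I = 0.001136∠-26.0° A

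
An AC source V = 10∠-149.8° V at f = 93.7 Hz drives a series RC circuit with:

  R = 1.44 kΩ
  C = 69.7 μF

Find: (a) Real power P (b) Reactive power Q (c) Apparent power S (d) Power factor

Step 1 — Angular frequency: ω = 2π·f = 2π·93.7 = 588.7 rad/s.
Step 2 — Component impedances:
  R: Z = R = 1440 Ω
  C: Z = 1/(jωC) = -j/(ω·C) = 0 - j24.37 Ω
Step 3 — Series combination: Z_total = R + C = 1440 - j24.37 Ω = 1440∠-1.0° Ω.
Step 4 — Source phasor: V = 10∠-149.8° V = -8.643 - j5.03 V.
Step 5 — Current: I = V / Z = -0.005941 - j0.003594 A = 0.006943∠-148.8° A.
Step 6 — Complex power: S = V·I* = 0.06942 - j0.001175 VA.
Step 7 — Real power: P = Re(S) = 0.06942 W.
Step 8 — Reactive power: Q = Im(S) = -0.001175 VAR.
Step 9 — Apparent power: |S| = 0.06943 VA.
Step 10 — Power factor: PF = P/|S| = 0.9999 (leading).

(a) P = 0.06942 W  (b) Q = -0.001175 VAR  (c) S = 0.06943 VA  (d) PF = 0.9999 (leading)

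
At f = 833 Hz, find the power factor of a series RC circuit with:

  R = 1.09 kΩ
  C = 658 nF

Step 1 — Angular frequency: ω = 2π·f = 2π·833 = 5234 rad/s.
Step 2 — Component impedances:
  R: Z = R = 1090 Ω
  C: Z = 1/(jωC) = -j/(ω·C) = 0 - j290.4 Ω
Step 3 — Series combination: Z_total = R + C = 1090 - j290.4 Ω = 1128∠-14.9° Ω.
Step 4 — Power factor: PF = cos(φ) = Re(Z)/|Z| = 1090/1128 = 0.9663.
Step 5 — Type: Im(Z) = -290.4 ⇒ leading (phase φ = -14.9°).

PF = 0.9663 (leading, φ = -14.9°)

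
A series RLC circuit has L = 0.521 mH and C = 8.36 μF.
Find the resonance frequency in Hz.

Step 1 — Resonance condition Im(Z)=0 gives ω₀ = 1/√(LC).
Step 2 — ω₀ = 1/√(0.000521·8.36e-06) = 1.515e+04 rad/s.
Step 3 — f₀ = ω₀/(2π) = 2412 Hz.

f₀ = 2412 Hz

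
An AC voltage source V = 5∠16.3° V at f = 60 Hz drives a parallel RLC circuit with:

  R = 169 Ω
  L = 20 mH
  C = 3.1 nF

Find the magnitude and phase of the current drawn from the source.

Step 1 — Angular frequency: ω = 2π·f = 2π·60 = 377 rad/s.
Step 2 — Component impedances:
  R: Z = R = 169 Ω
  L: Z = jωL = j·377·0.02 = 0 + j7.54 Ω
  C: Z = 1/(jωC) = -j/(ω·C) = 0 - j8.557e+05 Ω
Step 3 — Parallel combination: 1/Z_total = 1/R + 1/L + 1/C; Z_total = 0.3357 + j7.525 Ω = 7.532∠87.4° Ω.
Step 4 — Source phasor: V = 5∠16.3° V = 4.799 + j1.403 V.
Step 5 — Ohm's law: I = V / Z_total = (4.799 + j1.403) / (0.3357 + j7.525) = 0.2145 - j0.6282 A.
Step 6 — Convert to polar: |I| = 0.6638 A, ∠I = -71.1°.

I = 0.6638∠-71.1° A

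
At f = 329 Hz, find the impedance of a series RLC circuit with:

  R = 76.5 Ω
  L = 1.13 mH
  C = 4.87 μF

Step 1 — Angular frequency: ω = 2π·f = 2π·329 = 2067 rad/s.
Step 2 — Component impedances:
  R: Z = R = 76.5 Ω
  L: Z = jωL = j·2067·0.00113 = 0 + j2.336 Ω
  C: Z = 1/(jωC) = -j/(ω·C) = 0 - j99.33 Ω
Step 3 — Series combination: Z_total = R + L + C = 76.5 - j97 Ω = 123.5∠-51.7° Ω.

Z = 76.5 - j97 Ω = 123.5∠-51.7° Ω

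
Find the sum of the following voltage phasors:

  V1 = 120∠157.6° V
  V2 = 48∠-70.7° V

Step 1 — Convert each phasor to rectangular form:
  V1 = 120·(cos(157.6°) + j·sin(157.6°)) = -110.9 + j45.73 V
  V2 = 48·(cos(-70.7°) + j·sin(-70.7°)) = 15.86 - j45.3 V
Step 2 — Sum components: V_total = -95.08 + j0.426 V.
Step 3 — Convert to polar: |V_total| = 95.08 V, ∠V_total = 179.7°.

V_total = 95.08∠179.7° V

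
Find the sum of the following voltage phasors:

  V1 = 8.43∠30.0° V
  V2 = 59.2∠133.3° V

Step 1 — Convert each phasor to rectangular form:
  V1 = 8.43·(cos(30.0°) + j·sin(30.0°)) = 7.301 + j4.215 V
  V2 = 59.2·(cos(133.3°) + j·sin(133.3°)) = -40.6 + j43.08 V
Step 2 — Sum components: V_total = -33.3 + j47.3 V.
Step 3 — Convert to polar: |V_total| = 57.85 V, ∠V_total = 125.1°.

V_total = 57.85∠125.1° V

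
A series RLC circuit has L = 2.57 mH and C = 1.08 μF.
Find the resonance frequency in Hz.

Step 1 — Resonance condition Im(Z)=0 gives ω₀ = 1/√(LC).
Step 2 — ω₀ = 1/√(0.00257·1.08e-06) = 1.898e+04 rad/s.
Step 3 — f₀ = ω₀/(2π) = 3021 Hz.

f₀ = 3021 Hz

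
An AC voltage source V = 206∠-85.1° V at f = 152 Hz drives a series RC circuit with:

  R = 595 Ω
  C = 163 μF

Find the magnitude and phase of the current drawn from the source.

Step 1 — Angular frequency: ω = 2π·f = 2π·152 = 955 rad/s.
Step 2 — Component impedances:
  R: Z = R = 595 Ω
  C: Z = 1/(jωC) = -j/(ω·C) = 0 - j6.424 Ω
Step 3 — Series combination: Z_total = R + C = 595 - j6.424 Ω = 595∠-0.6° Ω.
Step 4 — Source phasor: V = 206∠-85.1° V = 17.6 - j205.2 V.
Step 5 — Ohm's law: I = V / Z_total = (17.6 - j205.2) / (595 - j6.424) = 0.03329 - j0.3446 A.
Step 6 — Convert to polar: |I| = 0.3462 A, ∠I = -84.5°.

I = 0.3462∠-84.5° A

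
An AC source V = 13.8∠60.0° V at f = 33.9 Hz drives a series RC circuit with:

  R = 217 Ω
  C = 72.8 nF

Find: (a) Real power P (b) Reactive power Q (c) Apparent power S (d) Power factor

Step 1 — Angular frequency: ω = 2π·f = 2π·33.9 = 213 rad/s.
Step 2 — Component impedances:
  R: Z = R = 217 Ω
  C: Z = 1/(jωC) = -j/(ω·C) = 0 - j6.449e+04 Ω
Step 3 — Series combination: Z_total = R + C = 217 - j6.449e+04 Ω = 6.449e+04∠-89.8° Ω.
Step 4 — Source phasor: V = 13.8∠60.0° V = 6.9 + j11.95 V.
Step 5 — Current: I = V / Z = -0.000185 + j0.0001076 A = 0.000214∠149.8° A.
Step 6 — Complex power: S = V·I* = 9.937e-06 - j0.002953 VA.
Step 7 — Real power: P = Re(S) = 9.937e-06 W.
Step 8 — Reactive power: Q = Im(S) = -0.002953 VAR.
Step 9 — Apparent power: |S| = 0.002953 VA.
Step 10 — Power factor: PF = P/|S| = 0.003365 (leading).

(a) P = 9.937e-06 W  (b) Q = -0.002953 VAR  (c) S = 0.002953 VA  (d) PF = 0.003365 (leading)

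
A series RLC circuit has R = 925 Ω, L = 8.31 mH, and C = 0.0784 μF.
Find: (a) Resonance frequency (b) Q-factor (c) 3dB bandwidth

Step 1 — Resonance condition Im(Z)=0 gives ω₀ = 1/√(LC).
Step 2 — ω₀ = 1/√(0.00831·7.84e-08) = 3.918e+04 rad/s.
Step 3 — f₀ = ω₀/(2π) = 6235 Hz.
Step 4 — Series Q: Q = ω₀L/R = 3.918e+04·0.00831/925 = 0.352.
Step 5 — 3dB bandwidth: Δω = ω₀/Q = 1.113e+05 rad/s; BW = Δω/(2π) = 1.772e+04 Hz.

(a) f₀ = 6235 Hz  (b) Q = 0.352  (c) BW = 1.772e+04 Hz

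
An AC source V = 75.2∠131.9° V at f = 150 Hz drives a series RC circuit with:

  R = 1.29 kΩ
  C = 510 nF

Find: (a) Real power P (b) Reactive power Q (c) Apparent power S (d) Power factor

Step 1 — Angular frequency: ω = 2π·f = 2π·150 = 942.5 rad/s.
Step 2 — Component impedances:
  R: Z = R = 1290 Ω
  C: Z = 1/(jωC) = -j/(ω·C) = 0 - j2080 Ω
Step 3 — Series combination: Z_total = R + C = 1290 - j2080 Ω = 2448∠-58.2° Ω.
Step 4 — Source phasor: V = 75.2∠131.9° V = -50.22 + j55.97 V.
Step 5 — Current: I = V / Z = -0.03024 - j0.005387 A = 0.03072∠-169.9° A.
Step 6 — Complex power: S = V·I* = 1.217 - j1.963 VA.
Step 7 — Real power: P = Re(S) = 1.217 W.
Step 8 — Reactive power: Q = Im(S) = -1.963 VAR.
Step 9 — Apparent power: |S| = 2.31 VA.
Step 10 — Power factor: PF = P/|S| = 0.527 (leading).

(a) P = 1.217 W  (b) Q = -1.963 VAR  (c) S = 2.31 VA  (d) PF = 0.527 (leading)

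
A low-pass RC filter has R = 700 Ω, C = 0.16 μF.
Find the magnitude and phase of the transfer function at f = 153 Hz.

Step 1 — Angular frequency: ω = 2π·153 = 961.3 rad/s.
Step 2 — Transfer function: H(jω) = 1/(1 + jωRC).
Step 3 — Denominator: 1 + jωRC = 1 + j·961.3·700·1.6e-07 = 1 + j0.1077.
Step 4 — H = 0.9885 - j0.1064.
Step 5 — Magnitude: |H| = 0.9943 (-0.1 dB); phase: φ = -6.1°.

|H| = 0.9943 (-0.1 dB), φ = -6.1°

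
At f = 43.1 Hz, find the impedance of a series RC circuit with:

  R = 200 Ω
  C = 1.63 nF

Step 1 — Angular frequency: ω = 2π·f = 2π·43.1 = 270.8 rad/s.
Step 2 — Component impedances:
  R: Z = R = 200 Ω
  C: Z = 1/(jωC) = -j/(ω·C) = 0 - j2.265e+06 Ω
Step 3 — Series combination: Z_total = R + C = 200 - j2.265e+06 Ω = 2.265e+06∠-90.0° Ω.

Z = 200 - j2.265e+06 Ω = 2.265e+06∠-90.0° Ω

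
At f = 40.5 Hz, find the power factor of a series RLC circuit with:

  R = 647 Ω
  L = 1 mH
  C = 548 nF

Step 1 — Angular frequency: ω = 2π·f = 2π·40.5 = 254.5 rad/s.
Step 2 — Component impedances:
  R: Z = R = 647 Ω
  L: Z = jωL = j·254.5·0.001 = 0 + j0.2545 Ω
  C: Z = 1/(jωC) = -j/(ω·C) = 0 - j7171 Ω
Step 3 — Series combination: Z_total = R + L + C = 647 - j7171 Ω = 7200∠-84.8° Ω.
Step 4 — Power factor: PF = cos(φ) = Re(Z)/|Z| = 647/7200 = 0.08986.
Step 5 — Type: Im(Z) = -7171 ⇒ leading (phase φ = -84.8°).

PF = 0.08986 (leading, φ = -84.8°)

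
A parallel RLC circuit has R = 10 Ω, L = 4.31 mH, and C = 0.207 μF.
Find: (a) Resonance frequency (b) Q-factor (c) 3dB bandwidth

Step 1 — Resonance: ω₀ = 1/√(LC) = 1/√(0.00431·2.07e-07) = 3.348e+04 rad/s.
Step 2 — f₀ = ω₀/(2π) = 5328 Hz.
Step 3 — Parallel Q: Q = R/(ω₀L) = 10/(3.348e+04·0.00431) = 0.0693.
Step 4 — Bandwidth: Δω = ω₀/Q = 4.831e+05 rad/s; BW = Δω/(2π) = 7.689e+04 Hz.

(a) f₀ = 5328 Hz  (b) Q = 0.0693  (c) BW = 7.689e+04 Hz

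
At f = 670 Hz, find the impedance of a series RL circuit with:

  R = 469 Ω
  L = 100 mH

Step 1 — Angular frequency: ω = 2π·f = 2π·670 = 4210 rad/s.
Step 2 — Component impedances:
  R: Z = R = 469 Ω
  L: Z = jωL = j·4210·0.1 = 0 + j421 Ω
Step 3 — Series combination: Z_total = R + L = 469 + j421 Ω = 630.2∠41.9° Ω.

Z = 469 + j421 Ω = 630.2∠41.9° Ω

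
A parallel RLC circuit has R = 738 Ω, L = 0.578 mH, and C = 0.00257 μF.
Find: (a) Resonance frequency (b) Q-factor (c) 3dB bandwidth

Step 1 — Resonance: ω₀ = 1/√(LC) = 1/√(0.000578·2.57e-09) = 8.205e+05 rad/s.
Step 2 — f₀ = ω₀/(2π) = 1.306e+05 Hz.
Step 3 — Parallel Q: Q = R/(ω₀L) = 738/(8.205e+05·0.000578) = 1.556.
Step 4 — Bandwidth: Δω = ω₀/Q = 5.272e+05 rad/s; BW = Δω/(2π) = 8.391e+04 Hz.

(a) f₀ = 1.306e+05 Hz  (b) Q = 1.556  (c) BW = 8.391e+04 Hz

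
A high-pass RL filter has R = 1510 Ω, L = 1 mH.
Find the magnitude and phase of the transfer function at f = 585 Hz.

Step 1 — Angular frequency: ω = 2π·585 = 3676 rad/s.
Step 2 — Transfer function: H(jω) = jωL/(R + jωL).
Step 3 — Numerator jωL = j·3.676; denominator R + jωL = 1510 + j3.676.
Step 4 — H = 5.925e-06 + j0.002434.
Step 5 — Magnitude: |H| = 0.002434 (-52.3 dB); phase: φ = 89.9°.

|H| = 0.002434 (-52.3 dB), φ = 89.9°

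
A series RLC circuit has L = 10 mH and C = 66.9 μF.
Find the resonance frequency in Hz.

Step 1 — Resonance condition Im(Z)=0 gives ω₀ = 1/√(LC).
Step 2 — ω₀ = 1/√(0.01·6.69e-05) = 1223 rad/s.
Step 3 — f₀ = ω₀/(2π) = 194.6 Hz.

f₀ = 194.6 Hz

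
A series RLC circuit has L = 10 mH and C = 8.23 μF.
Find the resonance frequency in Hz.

Step 1 — Resonance condition Im(Z)=0 gives ω₀ = 1/√(LC).
Step 2 — ω₀ = 1/√(0.01·8.23e-06) = 3486 rad/s.
Step 3 — f₀ = ω₀/(2π) = 554.8 Hz.

f₀ = 554.8 Hz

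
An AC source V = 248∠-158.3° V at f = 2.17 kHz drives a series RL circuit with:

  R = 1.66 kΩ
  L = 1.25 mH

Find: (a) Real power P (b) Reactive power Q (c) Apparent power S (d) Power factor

Step 1 — Angular frequency: ω = 2π·f = 2π·2170 = 1.363e+04 rad/s.
Step 2 — Component impedances:
  R: Z = R = 1660 Ω
  L: Z = jωL = j·1.363e+04·0.00125 = 0 + j17.04 Ω
Step 3 — Series combination: Z_total = R + L = 1660 + j17.04 Ω = 1660∠0.6° Ω.
Step 4 — Source phasor: V = 248∠-158.3° V = -230.4 - j91.7 V.
Step 5 — Current: I = V / Z = -0.1394 - j0.05381 A = 0.1494∠-158.9° A.
Step 6 — Complex power: S = V·I* = 37.05 + j0.3804 VA.
Step 7 — Real power: P = Re(S) = 37.05 W.
Step 8 — Reactive power: Q = Im(S) = 0.3804 VAR.
Step 9 — Apparent power: |S| = 37.05 VA.
Step 10 — Power factor: PF = P/|S| = 0.9999 (lagging).

(a) P = 37.05 W  (b) Q = 0.3804 VAR  (c) S = 37.05 VA  (d) PF = 0.9999 (lagging)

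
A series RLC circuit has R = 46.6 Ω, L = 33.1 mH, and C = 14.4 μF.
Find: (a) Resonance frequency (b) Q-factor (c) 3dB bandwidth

Step 1 — Resonance: ω₀ = 1/√(LC) = 1/√(0.0331·1.44e-05) = 1448 rad/s.
Step 2 — f₀ = ω₀/(2π) = 230.5 Hz.
Step 3 — Series Q: Q = ω₀L/R = 1448·0.0331/46.6 = 1.029.
Step 4 — Bandwidth: Δω = ω₀/Q = 1408 rad/s; BW = Δω/(2π) = 224.1 Hz.

(a) f₀ = 230.5 Hz  (b) Q = 1.029  (c) BW = 224.1 Hz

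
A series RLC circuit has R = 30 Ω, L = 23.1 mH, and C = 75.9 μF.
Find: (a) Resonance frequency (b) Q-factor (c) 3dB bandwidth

Step 1 — Resonance condition Im(Z)=0 gives ω₀ = 1/√(LC).
Step 2 — ω₀ = 1/√(0.0231·7.59e-05) = 755.2 rad/s.
Step 3 — f₀ = ω₀/(2π) = 120.2 Hz.
Step 4 — Series Q: Q = ω₀L/R = 755.2·0.0231/30 = 0.5815.
Step 5 — 3dB bandwidth: Δω = ω₀/Q = 1299 rad/s; BW = Δω/(2π) = 206.7 Hz.

(a) f₀ = 120.2 Hz  (b) Q = 0.5815  (c) BW = 206.7 Hz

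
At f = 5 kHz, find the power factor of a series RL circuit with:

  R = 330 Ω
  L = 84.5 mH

Step 1 — Angular frequency: ω = 2π·f = 2π·5000 = 3.142e+04 rad/s.
Step 2 — Component impedances:
  R: Z = R = 330 Ω
  L: Z = jωL = j·3.142e+04·0.0845 = 0 + j2655 Ω
Step 3 — Series combination: Z_total = R + L = 330 + j2655 Ω = 2675∠82.9° Ω.
Step 4 — Power factor: PF = cos(φ) = Re(Z)/|Z| = 330/2675 = 0.1234.
Step 5 — Type: Im(Z) = 2655 ⇒ lagging (phase φ = 82.9°).

PF = 0.1234 (lagging, φ = 82.9°)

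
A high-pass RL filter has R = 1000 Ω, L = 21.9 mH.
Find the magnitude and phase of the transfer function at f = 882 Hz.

Step 1 — Angular frequency: ω = 2π·882 = 5542 rad/s.
Step 2 — Transfer function: H(jω) = jωL/(R + jωL).
Step 3 — Numerator jωL = j·121.4; denominator R + jωL = 1000 + j121.4.
Step 4 — H = 0.01452 + j0.1196.
Step 5 — Magnitude: |H| = 0.1205 (-18.4 dB); phase: φ = 83.1°.

|H| = 0.1205 (-18.4 dB), φ = 83.1°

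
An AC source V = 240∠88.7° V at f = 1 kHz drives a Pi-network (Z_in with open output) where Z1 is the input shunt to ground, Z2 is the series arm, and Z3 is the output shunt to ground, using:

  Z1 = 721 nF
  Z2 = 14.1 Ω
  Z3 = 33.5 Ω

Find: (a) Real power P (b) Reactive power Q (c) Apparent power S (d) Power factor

Step 1 — Angular frequency: ω = 2π·f = 2π·1000 = 6283 rad/s.
Step 2 — Component impedances:
  Z1: Z = 1/(jωC) = -j/(ω·C) = 0 - j220.7 Ω
  Z2: Z = R = 14.1 Ω
  Z3: Z = R = 33.5 Ω
Step 3 — With open output, the series arm Z2 and the output shunt Z3 appear in series to ground: Z2 + Z3 = 47.6 Ω.
Step 4 — Parallel with input shunt Z1: Z_in = Z1 || (Z2 + Z3) = 45.48 - j9.808 Ω = 46.53∠-12.2° Ω.
Step 5 — Source phasor: V = 240∠88.7° V = 5.445 + j239.9 V.
Step 6 — Current: I = V / Z = -0.9726 + j5.065 A = 5.158∠100.9° A.
Step 7 — Complex power: S = V·I* = 1210 - j260.9 VA.
Step 8 — Real power: P = Re(S) = 1210 W.
Step 9 — Reactive power: Q = Im(S) = -260.9 VAR.
Step 10 — Apparent power: |S| = 1238 VA.
Step 11 — Power factor: PF = P/|S| = 0.9775 (leading).

(a) P = 1210 W  (b) Q = -260.9 VAR  (c) S = 1238 VA  (d) PF = 0.9775 (leading)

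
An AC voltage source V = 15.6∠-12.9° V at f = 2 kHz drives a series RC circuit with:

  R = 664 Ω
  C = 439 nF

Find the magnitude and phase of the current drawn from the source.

Step 1 — Angular frequency: ω = 2π·f = 2π·2000 = 1.257e+04 rad/s.
Step 2 — Component impedances:
  R: Z = R = 664 Ω
  C: Z = 1/(jωC) = -j/(ω·C) = 0 - j181.3 Ω
Step 3 — Series combination: Z_total = R + C = 664 - j181.3 Ω = 688.3∠-15.3° Ω.
Step 4 — Source phasor: V = 15.6∠-12.9° V = 15.21 - j3.483 V.
Step 5 — Ohm's law: I = V / Z_total = (15.21 - j3.483) / (664 - j181.3) = 0.02265 + j0.000937 A.
Step 6 — Convert to polar: |I| = 0.02266 A, ∠I = 2.4°.

I = 0.02266∠2.4° A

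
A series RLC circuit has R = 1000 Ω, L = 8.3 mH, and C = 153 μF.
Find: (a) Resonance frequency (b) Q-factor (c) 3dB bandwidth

Step 1 — Resonance: ω₀ = 1/√(LC) = 1/√(0.0083·0.000153) = 887.4 rad/s.
Step 2 — f₀ = ω₀/(2π) = 141.2 Hz.
Step 3 — Series Q: Q = ω₀L/R = 887.4·0.0083/1000 = 0.007365.
Step 4 — Bandwidth: Δω = ω₀/Q = 1.205e+05 rad/s; BW = Δω/(2π) = 1.918e+04 Hz.

(a) f₀ = 141.2 Hz  (b) Q = 0.007365  (c) BW = 1.918e+04 Hz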